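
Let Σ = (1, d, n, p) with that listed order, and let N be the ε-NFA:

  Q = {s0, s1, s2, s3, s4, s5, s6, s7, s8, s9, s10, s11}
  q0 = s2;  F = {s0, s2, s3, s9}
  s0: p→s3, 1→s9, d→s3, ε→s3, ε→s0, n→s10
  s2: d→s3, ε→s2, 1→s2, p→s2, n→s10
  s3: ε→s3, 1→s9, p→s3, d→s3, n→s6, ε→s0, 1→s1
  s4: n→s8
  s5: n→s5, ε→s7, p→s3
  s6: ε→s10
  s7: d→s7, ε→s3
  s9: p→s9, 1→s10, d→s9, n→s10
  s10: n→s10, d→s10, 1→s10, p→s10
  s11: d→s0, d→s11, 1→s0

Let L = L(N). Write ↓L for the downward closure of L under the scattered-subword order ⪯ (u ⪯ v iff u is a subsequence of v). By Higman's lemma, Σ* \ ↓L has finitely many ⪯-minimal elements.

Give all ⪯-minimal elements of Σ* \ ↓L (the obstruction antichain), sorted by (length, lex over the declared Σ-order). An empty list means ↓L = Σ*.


|Q|=12, |F|=4, |δ|=36 (8 ε).
min D↑ (4 st, q0=0, F={2}): 0:1→0,d→1,n→2,p→0 1:1→3,d→1,n→2,p→1 2:1→2,d→2,n→2,p→2 3:1→2,d→3,n→2,p→3 [Hopcroft].
'n': N↓-sim [7, 2] end={s10,s6} rej; 1/1 single-dels accept.
'd11': N↓-sim [7, 6, 3, 1] end={s10} — reject; 3/3 single-dels accept.
2 obstructions.

min(Σ*\↓L) = [n, d11].


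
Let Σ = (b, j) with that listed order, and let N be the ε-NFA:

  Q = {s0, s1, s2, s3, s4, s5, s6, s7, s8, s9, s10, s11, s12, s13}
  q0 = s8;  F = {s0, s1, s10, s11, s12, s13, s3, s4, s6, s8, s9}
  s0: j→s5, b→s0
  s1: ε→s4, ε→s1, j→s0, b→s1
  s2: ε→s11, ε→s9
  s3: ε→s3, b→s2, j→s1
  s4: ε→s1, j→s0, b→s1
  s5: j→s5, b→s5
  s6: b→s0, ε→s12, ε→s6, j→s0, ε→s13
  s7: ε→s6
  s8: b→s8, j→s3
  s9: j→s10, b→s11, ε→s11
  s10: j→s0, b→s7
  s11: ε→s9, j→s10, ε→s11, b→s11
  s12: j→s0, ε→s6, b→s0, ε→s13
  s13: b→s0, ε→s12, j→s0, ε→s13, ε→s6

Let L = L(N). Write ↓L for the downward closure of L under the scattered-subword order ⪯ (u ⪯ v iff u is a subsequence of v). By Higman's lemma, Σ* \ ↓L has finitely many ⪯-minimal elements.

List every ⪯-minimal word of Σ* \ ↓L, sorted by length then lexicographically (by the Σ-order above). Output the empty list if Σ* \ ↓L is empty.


Antichain: [jjjj, jbjbbj].

|Q|=14, |F|=11, |δ|=42 (18 ε).
min D↑ (8 st, q0=0, F={7}): 0:b→0,j→1 1:b→2,j→3 2:b→2,j→4 3:b→3,j→5 4:b→6,j→5 5:b→5,j→7 6:b→5,j→5 7:b→7,j→7 [Hopcroft].
'jjjj': |S_i|=[14, 13, 9, 2, 1] end={s5} rej; 4/4 del acc.
'jbjbbj': |S_i|=[14, 13, 12, 7, 6, 2, 1] end={s5} ∉↓L; 6/6 del acc.
2 obstructions.


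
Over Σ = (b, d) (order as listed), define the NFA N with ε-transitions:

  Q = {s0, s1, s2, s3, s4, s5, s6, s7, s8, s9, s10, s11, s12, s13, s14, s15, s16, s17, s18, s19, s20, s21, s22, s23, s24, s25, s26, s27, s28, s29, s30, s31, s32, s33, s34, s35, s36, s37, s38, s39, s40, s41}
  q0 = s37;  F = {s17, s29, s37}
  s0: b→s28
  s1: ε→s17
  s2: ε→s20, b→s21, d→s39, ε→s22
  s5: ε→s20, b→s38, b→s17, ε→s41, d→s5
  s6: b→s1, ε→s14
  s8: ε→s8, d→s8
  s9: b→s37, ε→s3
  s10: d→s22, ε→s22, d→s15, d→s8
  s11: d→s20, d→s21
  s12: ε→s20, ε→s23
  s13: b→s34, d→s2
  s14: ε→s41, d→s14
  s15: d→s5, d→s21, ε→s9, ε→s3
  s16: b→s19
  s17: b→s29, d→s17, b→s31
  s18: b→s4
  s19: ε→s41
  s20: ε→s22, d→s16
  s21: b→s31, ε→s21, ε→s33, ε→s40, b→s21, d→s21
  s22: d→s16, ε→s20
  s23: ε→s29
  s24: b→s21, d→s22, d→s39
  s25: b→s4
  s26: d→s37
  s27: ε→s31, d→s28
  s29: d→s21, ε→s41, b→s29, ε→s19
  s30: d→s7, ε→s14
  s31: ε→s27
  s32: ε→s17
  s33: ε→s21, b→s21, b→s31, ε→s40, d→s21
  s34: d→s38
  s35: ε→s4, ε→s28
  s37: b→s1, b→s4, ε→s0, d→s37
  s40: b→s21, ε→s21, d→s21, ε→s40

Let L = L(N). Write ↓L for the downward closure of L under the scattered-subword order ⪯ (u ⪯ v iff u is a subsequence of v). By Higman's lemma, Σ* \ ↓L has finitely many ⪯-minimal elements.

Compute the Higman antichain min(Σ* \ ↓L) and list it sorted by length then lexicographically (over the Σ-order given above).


min(Σ*\↓L) = [bbd].

|Q|=42, |F|=3, |δ|=81 (34 ε).
min D↑ (4 st, q0=0, F={3}): 0:b→1,d→0 1:b→2,d→1 2:b→2,d→3 3:b→3,d→3 [Hopcroft].
'bbd': N↓-sim [14, 12, 9, 6] end={s21,s27,s28,s31,s33,s40} — reject; 3/3 deletions ∈↓L.
1 obstructions.


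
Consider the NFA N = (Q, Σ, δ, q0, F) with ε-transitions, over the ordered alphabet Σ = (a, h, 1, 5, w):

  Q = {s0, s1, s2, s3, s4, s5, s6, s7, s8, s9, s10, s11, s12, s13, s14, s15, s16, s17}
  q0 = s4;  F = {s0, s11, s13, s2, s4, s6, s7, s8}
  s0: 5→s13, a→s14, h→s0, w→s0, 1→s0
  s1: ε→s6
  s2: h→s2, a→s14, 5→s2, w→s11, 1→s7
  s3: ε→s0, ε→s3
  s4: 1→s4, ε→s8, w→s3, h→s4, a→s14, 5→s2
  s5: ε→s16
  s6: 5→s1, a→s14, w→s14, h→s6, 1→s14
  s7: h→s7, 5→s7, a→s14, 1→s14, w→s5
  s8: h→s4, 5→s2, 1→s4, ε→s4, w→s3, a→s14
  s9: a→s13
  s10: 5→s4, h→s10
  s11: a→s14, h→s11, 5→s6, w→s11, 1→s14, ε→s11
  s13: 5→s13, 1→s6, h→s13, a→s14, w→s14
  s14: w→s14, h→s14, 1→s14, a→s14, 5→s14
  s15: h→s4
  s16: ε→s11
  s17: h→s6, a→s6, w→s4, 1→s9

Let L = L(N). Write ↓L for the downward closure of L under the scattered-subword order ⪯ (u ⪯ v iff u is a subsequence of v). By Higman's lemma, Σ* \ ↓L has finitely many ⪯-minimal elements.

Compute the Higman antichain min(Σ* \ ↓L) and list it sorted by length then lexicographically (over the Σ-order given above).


A = [a, 511, 5w1, w5w].

|Q|=18, |F|=8, |δ|=61 (8 ε).
min D↑ (8 st, q0=0, F={1}): 0:a→1,h→0,1→0,5→2,w→3 1:a→1,h→1,1→1,5→1,w→1 2:a→1,h→2,1→4,5→2,w→5 3:a→1,h→3,1→3,5→6,w→3 4:a→1,h→4,1→1,5→4,w→5 5:a→1,h→5,1→1,5→7,w→5 6:a→1,h→6,1→7,5→6,w→1 7:a→1,h→7,1→1,5→7,w→1 (ε-aug+det+¬).
'a': |S_i|=[13, 1] end={s14} rej; 1/1 single-dels accept.
'511': run [13, 9, 7, 1] end={s14} rej; 3/3 single-dels accept.
'5w1': |S_i|=[13, 9, 6, 1] end={s14} rej; 3/3 deletions ∈↓L.
'w5w': |S_i|=[13, 9, 4, 1] end={s14} — reject; 3/3 single-dels accept.
4 obstructions.


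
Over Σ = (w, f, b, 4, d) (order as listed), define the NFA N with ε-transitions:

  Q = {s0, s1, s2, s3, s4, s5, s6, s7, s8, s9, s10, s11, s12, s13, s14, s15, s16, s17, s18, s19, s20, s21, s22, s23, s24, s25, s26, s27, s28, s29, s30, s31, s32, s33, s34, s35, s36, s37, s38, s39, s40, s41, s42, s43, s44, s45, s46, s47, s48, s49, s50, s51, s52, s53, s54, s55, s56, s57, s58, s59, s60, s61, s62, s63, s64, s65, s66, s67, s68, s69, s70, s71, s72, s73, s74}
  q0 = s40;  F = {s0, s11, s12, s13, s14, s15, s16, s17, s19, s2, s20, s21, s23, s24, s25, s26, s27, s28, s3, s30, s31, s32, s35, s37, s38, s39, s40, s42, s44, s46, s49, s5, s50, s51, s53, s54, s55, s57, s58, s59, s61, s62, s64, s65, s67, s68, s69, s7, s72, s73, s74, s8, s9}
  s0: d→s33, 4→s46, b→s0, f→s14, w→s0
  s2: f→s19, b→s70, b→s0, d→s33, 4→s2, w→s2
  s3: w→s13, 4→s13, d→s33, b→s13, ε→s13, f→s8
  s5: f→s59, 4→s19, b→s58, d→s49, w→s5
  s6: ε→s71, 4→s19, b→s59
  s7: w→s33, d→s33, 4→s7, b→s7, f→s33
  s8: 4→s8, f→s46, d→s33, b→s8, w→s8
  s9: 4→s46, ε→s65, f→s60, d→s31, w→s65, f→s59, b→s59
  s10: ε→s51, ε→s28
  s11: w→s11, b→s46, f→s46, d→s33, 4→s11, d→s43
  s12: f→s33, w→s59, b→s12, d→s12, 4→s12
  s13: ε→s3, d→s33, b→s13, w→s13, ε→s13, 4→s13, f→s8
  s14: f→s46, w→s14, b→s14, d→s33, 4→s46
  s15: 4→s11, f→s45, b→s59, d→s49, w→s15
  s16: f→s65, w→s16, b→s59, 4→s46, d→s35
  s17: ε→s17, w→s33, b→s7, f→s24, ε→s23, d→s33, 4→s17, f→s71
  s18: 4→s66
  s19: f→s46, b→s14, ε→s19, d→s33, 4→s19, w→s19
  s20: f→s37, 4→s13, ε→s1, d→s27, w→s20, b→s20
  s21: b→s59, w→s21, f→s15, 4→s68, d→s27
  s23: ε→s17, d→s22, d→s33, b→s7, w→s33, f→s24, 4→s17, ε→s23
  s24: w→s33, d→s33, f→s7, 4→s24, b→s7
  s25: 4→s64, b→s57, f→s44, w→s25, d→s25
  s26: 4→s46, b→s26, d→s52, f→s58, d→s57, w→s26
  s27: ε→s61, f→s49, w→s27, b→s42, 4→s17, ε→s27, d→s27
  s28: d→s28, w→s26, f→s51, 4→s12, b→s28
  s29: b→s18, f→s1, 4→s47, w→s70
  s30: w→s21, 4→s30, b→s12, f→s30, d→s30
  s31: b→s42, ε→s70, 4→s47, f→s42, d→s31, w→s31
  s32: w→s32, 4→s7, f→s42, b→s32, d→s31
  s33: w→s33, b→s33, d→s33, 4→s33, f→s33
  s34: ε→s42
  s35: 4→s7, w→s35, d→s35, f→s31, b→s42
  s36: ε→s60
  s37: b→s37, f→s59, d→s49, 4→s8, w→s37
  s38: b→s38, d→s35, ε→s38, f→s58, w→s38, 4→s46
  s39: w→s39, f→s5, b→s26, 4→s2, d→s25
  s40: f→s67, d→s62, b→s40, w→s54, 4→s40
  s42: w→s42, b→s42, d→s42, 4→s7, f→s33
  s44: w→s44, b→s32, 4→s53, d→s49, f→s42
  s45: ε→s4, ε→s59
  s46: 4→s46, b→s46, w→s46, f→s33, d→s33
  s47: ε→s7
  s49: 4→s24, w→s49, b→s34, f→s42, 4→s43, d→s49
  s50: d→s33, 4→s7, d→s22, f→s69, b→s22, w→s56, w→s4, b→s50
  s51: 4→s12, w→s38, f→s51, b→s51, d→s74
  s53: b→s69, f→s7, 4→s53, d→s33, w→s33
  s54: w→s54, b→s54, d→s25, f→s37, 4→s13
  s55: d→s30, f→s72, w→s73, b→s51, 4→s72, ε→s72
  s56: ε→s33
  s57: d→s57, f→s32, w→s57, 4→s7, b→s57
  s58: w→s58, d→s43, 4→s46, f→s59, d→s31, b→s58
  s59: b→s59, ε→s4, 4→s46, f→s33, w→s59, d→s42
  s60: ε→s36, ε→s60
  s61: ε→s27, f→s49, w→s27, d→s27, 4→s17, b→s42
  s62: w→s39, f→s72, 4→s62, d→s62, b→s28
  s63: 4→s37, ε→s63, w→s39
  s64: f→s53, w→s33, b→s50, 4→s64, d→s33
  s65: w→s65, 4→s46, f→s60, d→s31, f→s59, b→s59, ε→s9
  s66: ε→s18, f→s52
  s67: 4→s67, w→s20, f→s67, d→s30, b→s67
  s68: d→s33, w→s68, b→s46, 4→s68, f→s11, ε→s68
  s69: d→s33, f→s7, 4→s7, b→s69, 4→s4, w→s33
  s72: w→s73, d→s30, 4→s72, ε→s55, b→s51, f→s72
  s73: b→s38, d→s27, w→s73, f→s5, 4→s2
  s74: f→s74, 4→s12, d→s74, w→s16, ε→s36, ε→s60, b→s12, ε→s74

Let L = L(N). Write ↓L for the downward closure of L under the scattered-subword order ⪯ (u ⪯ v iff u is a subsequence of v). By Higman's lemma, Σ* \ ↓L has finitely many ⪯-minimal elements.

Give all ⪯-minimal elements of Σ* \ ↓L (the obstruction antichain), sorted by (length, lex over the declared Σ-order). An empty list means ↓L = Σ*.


|Q|=75, |F|=53, |δ|=329 (36 ε).
min D↑ (49 st, q0=0, F={15}): 0:w→1,f→2,b→0,4→0,d→3 1:w→1,f→4,b→1,4→5,d→6 2:w→7,f→2,b→2,4→2,d→8 3:w→9,f→10,b→11,4→3,d→3 4:w→4,f→12,b→4,4→13,d→14 5:w→5,f→13,b→5,4→5,d→15 6:w→6,f→16,b→17,4→18,d→6 7:w→7,f→4,b→7,4→5,d→19 8:w→20,f→8,b→21,4→8,d→8 9:w→9,f→22,b→23,4→24,d→6 10:w→25,f→10,b→26,4→10,d→8 11:w→23,f→26,b→11,4→21,d→11 12:w→12,f→15,b→12,4→27,d→28 13:w→13,f→27,b→13,4→13,d→15 14:w→14,f→28,b→28,4→29,d→14 15:w→15,f→15,b→15,4→15,d→15 16:w→16,f→28,b→30,4→31,d→14 17:w→17,f→30,b→17,4→32,d→17 18:w→15,f→31,b→33,4→18,d→15 19:w→19,f→14,b→28,4→34,d→19 20:w→20,f→35,b→12,4→36,d→19 21:w→12,f→15,b→21,4→21,d→21 22:w→22,f→12,b→37,4→38,d→14 23:w→23,f→37,b→23,4→27,d→17 24:w→24,f→38,b→39,4→24,d→15 25:w→25,f→22,b→40,4→24,d→19 26:w→40,f→26,b→26,4→21,d→41 27:w→27,f→15,b→27,4→27,d→15 28:w→28,f→15,b→28,4→32,d→28 29:w→15,f→32,b→32,4→29,d→15 30:w→30,f→28,b→30,4→32,d→42 31:w→15,f→32,b→43,4→31,d→15 32:w→15,f→15,b→32,4→32,d→15 33:w→15,f→43,b→33,4→32,d→15 34:w→15,f→29,b→32,4→34,d→15 35:w→35,f→12,b→12,4→44,d→14 36:w→36,f→44,b→27,4→36,d→15 37:w→37,f→12,b→37,4→27,d→42 38:w→38,f→27,b→45,4→38,d→15 39:w→39,f→45,b→39,4→27,d→15 40:w→40,f→37,b→40,4→27,d→46 41:w→47,f→41,b→21,4→21,d→41 42:w→42,f→28,b→28,4→32,d→42 43:w→15,f→32,b→43,4→32,d→15 44:w→44,f→27,b→27,4→44,d→15 45:w→45,f→27,b→45,4→27,d→15 46:w→46,f→42,b→28,4→32,d→46 47:w→47,f→48,b→12,4→27,d→46 48:w→48,f→12,b→12,4→27,d→42 (ε-aug+det+¬).
'w4d': |S_i|=[67, 57, 26, 3] end={s22,s33,s43} — reject; 3/3 del acc.
'wfff': N↓-sim [67, 57, 31, 9, 1] end={s33} rej; 4/4 del acc.
'wd4w': run [67, 57, 28, 15, 3] end={s33,s4,s56} ∉↓L; 4/4 del acc.
'fdbf': N↓-sim [67, 55, 33, 8, 1] end={s33} — reject; 4/4 deletions ∈↓L.
'db4f': |S_i|=[67, 58, 33, 8, 1] end={s33} rej; 4/4 single-dels accept.
5 minimals (antichain).

A = [w4d, wfff, wd4w, fdbf, db4f].


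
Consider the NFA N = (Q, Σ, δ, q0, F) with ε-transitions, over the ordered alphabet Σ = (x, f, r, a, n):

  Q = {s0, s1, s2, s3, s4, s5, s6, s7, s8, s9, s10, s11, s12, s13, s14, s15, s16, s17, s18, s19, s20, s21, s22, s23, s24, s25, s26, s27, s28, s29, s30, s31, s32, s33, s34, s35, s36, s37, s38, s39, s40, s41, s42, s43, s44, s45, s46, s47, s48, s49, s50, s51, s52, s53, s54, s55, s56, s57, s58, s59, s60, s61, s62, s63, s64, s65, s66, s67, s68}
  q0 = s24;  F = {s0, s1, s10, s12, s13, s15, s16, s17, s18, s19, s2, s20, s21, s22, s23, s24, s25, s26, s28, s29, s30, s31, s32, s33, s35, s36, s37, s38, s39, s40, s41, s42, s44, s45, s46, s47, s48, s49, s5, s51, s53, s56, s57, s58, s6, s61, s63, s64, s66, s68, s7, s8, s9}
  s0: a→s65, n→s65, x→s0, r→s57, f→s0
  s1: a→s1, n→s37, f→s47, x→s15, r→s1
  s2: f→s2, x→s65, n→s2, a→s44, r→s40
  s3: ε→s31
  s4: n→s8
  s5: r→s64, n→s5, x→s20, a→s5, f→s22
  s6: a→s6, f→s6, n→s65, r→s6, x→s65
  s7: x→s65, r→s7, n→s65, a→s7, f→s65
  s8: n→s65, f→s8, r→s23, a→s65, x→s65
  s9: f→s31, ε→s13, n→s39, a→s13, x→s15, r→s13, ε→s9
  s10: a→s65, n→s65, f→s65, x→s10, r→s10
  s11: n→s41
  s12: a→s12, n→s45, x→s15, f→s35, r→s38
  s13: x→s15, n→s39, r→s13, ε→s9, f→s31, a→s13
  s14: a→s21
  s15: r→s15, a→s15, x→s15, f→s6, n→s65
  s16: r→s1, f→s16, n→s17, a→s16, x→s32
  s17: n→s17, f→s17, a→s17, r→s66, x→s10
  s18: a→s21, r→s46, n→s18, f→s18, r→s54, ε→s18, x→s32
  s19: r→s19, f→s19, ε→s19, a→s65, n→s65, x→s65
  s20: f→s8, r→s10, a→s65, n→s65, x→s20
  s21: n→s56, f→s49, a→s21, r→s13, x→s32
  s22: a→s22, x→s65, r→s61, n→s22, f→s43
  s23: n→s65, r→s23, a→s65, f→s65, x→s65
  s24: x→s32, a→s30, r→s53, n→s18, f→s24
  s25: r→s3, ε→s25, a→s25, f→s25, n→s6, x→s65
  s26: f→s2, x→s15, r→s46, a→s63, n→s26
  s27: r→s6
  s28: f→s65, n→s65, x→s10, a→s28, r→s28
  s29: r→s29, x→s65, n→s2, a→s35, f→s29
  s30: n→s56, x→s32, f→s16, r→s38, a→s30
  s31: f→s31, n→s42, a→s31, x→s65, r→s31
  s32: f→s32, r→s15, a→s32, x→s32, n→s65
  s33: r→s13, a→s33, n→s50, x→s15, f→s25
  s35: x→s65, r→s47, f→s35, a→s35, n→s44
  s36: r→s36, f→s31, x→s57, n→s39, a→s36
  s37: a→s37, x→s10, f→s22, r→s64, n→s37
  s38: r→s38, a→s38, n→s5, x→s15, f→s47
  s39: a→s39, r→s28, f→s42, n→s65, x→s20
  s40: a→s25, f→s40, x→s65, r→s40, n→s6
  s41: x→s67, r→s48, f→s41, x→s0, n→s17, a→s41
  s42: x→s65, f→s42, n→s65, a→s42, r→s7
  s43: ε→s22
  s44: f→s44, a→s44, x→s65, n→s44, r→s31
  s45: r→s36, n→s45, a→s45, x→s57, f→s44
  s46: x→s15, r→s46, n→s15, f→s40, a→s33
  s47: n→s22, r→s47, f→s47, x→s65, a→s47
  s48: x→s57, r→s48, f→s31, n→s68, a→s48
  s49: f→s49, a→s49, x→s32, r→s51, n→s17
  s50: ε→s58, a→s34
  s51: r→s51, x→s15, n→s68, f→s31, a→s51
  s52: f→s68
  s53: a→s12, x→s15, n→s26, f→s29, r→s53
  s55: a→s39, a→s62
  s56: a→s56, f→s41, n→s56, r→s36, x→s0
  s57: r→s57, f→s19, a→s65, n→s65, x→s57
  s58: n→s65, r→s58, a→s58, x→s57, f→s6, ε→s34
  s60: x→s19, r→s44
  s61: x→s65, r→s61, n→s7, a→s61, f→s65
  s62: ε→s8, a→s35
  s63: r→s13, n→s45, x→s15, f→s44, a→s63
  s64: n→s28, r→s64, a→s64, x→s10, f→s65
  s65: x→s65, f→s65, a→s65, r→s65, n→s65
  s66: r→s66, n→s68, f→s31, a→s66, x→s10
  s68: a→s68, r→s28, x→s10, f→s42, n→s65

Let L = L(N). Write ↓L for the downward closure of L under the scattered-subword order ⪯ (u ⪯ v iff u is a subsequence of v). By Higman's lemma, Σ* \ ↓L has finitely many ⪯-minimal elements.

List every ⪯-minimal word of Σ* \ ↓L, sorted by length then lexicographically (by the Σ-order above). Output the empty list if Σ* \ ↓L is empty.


min(Σ*\↓L) = [xn, rfx, anxa, nrnn, afnxf, arnrf].

|Q|=69, |F|=53, |δ|=294 (11 ε).
min D↑ (53 st, q0=0, F={6}): 0:x→1,f→0,r→2,a→3,n→4 1:x→1,f→1,r→5,a→1,n→6 2:x→5,f→7,r→2,a→8,n→9 3:x→1,f→10,r→11,a→3,n→12 4:x→1,f→4,r→13,a→14,n→4 5:x→5,f→15,r→5,a→5,n→6 6:x→6,f→6,r→6,a→6,n→6 7:x→6,f→7,r→7,a→16,n→17 8:x→5,f→16,r→11,a→8,n→18 9:x→5,f→17,r→13,a→19,n→9 10:x→1,f→10,r→20,a→10,n→21 11:x→5,f→22,r→11,a→11,n→23 12:x→24,f→25,r→26,a→12,n→12 13:x→5,f→27,r→13,a→28,n→5 14:x→1,f→29,r→30,a→14,n→12 15:x→6,f→15,r→15,a→15,n→6 16:x→6,f→16,r→22,a→16,n→31 17:x→6,f→17,r→27,a→31,n→17 18:x→32,f→31,r→26,a→18,n→18 19:x→5,f→31,r→30,a→19,n→18 20:x→5,f→22,r→20,a→20,n→33 21:x→34,f→21,r→35,a→21,n→21 22:x→6,f→22,r→22,a→22,n→36 23:x→37,f→36,r→38,a→23,n→23 24:x→24,f→24,r→32,a→6,n→6 25:x→24,f→25,r→39,a→25,n→21 26:x→32,f→40,r→26,a→26,n→41 27:x→6,f→27,r→27,a→42,n→15 28:x→5,f→42,r→30,a→28,n→43 29:x→1,f→29,r→44,a→29,n→21 30:x→5,f→40,r→30,a→30,n→41 31:x→6,f→31,r→40,a→31,n→31 32:x→32,f→45,r→32,a→6,n→6 33:x→34,f→36,r→38,a→33,n→33 34:x→34,f→6,r→34,a→6,n→6 35:x→34,f→40,r→35,a→35,n→46 36:x→6,f→36,r→47,a→36,n→36 37:x→37,f→48,r→34,a→6,n→6 38:x→34,f→6,r→38,a→38,n→49 39:x→32,f→40,r→39,a→39,n→46 40:x→6,f→40,r→40,a→40,n→50 41:x→37,f→50,r→49,a→41,n→6 42:x→6,f→42,r→40,a→42,n→15 43:x→32,f→15,r→43,a→43,n→6 44:x→5,f→40,r→44,a→44,n→46 45:x→6,f→45,r→45,a→6,n→6 46:x→34,f→50,r→49,a→46,n→6 47:x→6,f→6,r→47,a→47,n→51 48:x→6,f→48,r→52,a→6,n→6 49:x→34,f→6,r→49,a→49,n→6 50:x→6,f→50,r→51,a→50,n→6 51:x→6,f→6,r→51,a→51,n→6 52:x→6,f→6,r→52,a→6,n→6.
'xn': N↓-sim [60, 12, 1] end={s65} ∉↓L; 2/2 deletions ∈↓L.
'rfx': |S_i|=[60, 48, 19, 1] end={s65} — reject; 3/3 single-dels accept.
'anxa': N↓-sim [60, 51, 33, 9, 1] end={s65} rej; 4/4 deletions ∈↓L.
'nrnn': N↓-sim [60, 50, 32, 17, 1] end={s65} rej; 4/4 del acc.
'afnxf': N↓-sim [60, 51, 34, 16, 2, 1] end={s65} ∉↓L; 5/5 del acc.
'arnrf': N↓-sim [60, 51, 33, 16, 7, 1] end={s65} ∉↓L; 5/5 single-dels accept.
6 obstructions.


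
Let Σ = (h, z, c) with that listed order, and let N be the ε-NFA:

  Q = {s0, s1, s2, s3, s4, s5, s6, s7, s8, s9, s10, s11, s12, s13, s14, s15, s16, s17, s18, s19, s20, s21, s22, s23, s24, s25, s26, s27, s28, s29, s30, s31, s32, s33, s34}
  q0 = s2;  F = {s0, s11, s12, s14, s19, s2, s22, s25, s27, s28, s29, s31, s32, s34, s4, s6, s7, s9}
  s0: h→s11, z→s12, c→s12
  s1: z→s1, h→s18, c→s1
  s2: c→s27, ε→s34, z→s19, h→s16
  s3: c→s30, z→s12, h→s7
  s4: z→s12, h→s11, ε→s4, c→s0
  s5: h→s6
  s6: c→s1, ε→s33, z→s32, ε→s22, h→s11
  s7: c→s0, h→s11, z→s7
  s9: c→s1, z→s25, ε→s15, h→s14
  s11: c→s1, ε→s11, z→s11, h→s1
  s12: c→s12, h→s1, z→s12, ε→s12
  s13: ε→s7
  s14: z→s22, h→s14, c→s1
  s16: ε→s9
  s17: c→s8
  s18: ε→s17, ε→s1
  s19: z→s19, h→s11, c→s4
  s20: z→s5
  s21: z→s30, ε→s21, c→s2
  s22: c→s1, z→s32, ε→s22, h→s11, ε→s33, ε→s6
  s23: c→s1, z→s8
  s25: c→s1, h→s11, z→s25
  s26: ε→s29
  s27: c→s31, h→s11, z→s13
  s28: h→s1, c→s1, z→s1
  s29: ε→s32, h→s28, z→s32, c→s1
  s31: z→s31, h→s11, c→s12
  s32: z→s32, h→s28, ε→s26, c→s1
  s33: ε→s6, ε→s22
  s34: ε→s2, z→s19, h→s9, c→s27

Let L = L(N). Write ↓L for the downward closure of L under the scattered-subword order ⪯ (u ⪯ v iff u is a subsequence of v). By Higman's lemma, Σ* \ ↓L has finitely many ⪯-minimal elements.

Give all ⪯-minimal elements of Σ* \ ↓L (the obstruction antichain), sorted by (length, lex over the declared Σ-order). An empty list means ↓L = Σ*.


|Q|=35, |F|=18, |δ|=88 (21 ε).
min D↑ (16 st, q0=0, F={6}): 0:h→1,z→2,c→3 1:h→4,z→5,c→6 2:h→7,z→2,c→8 3:h→7,z→9,c→10 4:h→4,z→11,c→6 5:h→7,z→5,c→6 6:h→6,z→6,c→6 7:h→6,z→7,c→6 8:h→7,z→12,c→13 9:h→7,z→9,c→13 10:h→7,z→10,c→12 11:h→7,z→14,c→6 12:h→6,z→12,c→12 13:h→7,z→12,c→12 14:h→15,z→14,c→6 15:h→6,z→6,c→6 (ε-aug+det+¬).
'hc': N↓-sim [27, 17, 4] end={s1,s17,s18,s8} — reject; 2/2 single-dels accept.
'zhh': |S_i|=[27, 20, 6, 4] end={s1,s17,s18,s8} rej; 3/3 single-dels accept.
'chh': N↓-sim [27, 12, 5, 4] end={s1,s17,s18,s8} rej; 3/3 deletions ∈↓L.
'zczh': run [27, 20, 8, 6, 4] end={s1,s17,s18,s8} — reject; 4/4 deletions ∈↓L.
'ccch': run [27, 12, 8, 5, 4] end={s1,s17,s18,s8} — reject; 4/4 deletions ∈↓L.
'hhzzhz': N↓-sim [27, 17, 13, 12, 9, 5, 4] end={s1,s17,s18,s8} rej; 6/6 del acc.
6 words, ⪯-incomp.

Antichain: [hc, zhh, chh, zczh, ccch, hhzzhz].


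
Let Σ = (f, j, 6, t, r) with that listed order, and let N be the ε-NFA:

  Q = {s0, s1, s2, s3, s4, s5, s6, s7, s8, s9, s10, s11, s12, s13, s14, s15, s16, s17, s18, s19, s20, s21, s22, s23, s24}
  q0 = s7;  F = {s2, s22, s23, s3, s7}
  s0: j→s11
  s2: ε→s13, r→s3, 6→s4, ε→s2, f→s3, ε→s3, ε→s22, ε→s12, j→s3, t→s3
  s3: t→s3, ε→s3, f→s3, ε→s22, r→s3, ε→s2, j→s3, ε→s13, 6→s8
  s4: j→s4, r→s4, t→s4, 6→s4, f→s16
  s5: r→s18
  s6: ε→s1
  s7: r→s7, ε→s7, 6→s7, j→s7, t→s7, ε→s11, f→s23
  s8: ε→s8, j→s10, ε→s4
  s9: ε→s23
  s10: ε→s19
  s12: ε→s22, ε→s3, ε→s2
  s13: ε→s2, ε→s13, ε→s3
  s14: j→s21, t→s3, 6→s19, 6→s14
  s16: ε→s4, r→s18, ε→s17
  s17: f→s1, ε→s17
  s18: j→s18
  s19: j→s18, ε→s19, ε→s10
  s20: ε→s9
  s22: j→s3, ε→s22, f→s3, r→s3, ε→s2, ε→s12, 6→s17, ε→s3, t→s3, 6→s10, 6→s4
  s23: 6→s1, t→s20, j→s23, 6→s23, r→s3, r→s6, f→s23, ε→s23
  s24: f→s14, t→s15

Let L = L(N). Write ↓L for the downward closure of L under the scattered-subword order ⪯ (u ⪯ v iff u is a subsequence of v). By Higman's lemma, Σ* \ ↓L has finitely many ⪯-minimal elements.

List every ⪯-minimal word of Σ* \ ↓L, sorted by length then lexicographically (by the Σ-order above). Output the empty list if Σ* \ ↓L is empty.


|Q|=25, |F|=5, |δ|=80 (33 ε).
min D↑ (4 st, q0=0, F={3}): 0:f→1,j→0,6→0,t→0,r→0 1:f→1,j→1,6→1,t→1,r→2 2:f→2,j→2,6→3,t→2,r→2 3:f→3,j→3,6→3,t→3,r→3 (ε-aug+det+¬).
'fr6': N↓-sim [19, 17, 14, 8] end={s1,s10,s16,s17,s18,s19,s4,s8} rej; 3/3 deletions ∈↓L.
1 obstructions.

Antichain: [fr6].


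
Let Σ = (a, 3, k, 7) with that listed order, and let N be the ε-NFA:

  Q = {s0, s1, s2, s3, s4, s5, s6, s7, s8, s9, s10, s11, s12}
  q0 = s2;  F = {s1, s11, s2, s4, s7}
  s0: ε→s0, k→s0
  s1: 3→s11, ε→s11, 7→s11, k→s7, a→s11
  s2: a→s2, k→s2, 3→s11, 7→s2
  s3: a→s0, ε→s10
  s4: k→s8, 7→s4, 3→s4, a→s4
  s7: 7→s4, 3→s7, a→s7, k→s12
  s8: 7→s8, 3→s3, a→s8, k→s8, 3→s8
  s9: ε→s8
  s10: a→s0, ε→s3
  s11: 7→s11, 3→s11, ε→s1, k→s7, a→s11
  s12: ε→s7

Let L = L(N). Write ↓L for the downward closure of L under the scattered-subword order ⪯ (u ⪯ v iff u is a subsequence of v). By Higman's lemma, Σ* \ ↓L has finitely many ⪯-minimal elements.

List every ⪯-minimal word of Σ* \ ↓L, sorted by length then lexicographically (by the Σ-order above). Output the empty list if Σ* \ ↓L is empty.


|Q|=13, |F|=5, |δ|=35 (7 ε).
min D↑ (5 st, q0=0, F={4}): 0:a→0,3→1,k→0,7→0 1:a→1,3→1,k→2,7→1 2:a→2,3→2,k→2,7→3 3:a→3,3→3,k→4,7→3 4:a→4,3→4,k→4,7→4.
'3k7k': |S_i|=[10, 9, 7, 5, 4] end={s0,s10,s3,s8} rej; 4/4 single-dels accept.
1 minimals (antichain).

Antichain: [3k7k].


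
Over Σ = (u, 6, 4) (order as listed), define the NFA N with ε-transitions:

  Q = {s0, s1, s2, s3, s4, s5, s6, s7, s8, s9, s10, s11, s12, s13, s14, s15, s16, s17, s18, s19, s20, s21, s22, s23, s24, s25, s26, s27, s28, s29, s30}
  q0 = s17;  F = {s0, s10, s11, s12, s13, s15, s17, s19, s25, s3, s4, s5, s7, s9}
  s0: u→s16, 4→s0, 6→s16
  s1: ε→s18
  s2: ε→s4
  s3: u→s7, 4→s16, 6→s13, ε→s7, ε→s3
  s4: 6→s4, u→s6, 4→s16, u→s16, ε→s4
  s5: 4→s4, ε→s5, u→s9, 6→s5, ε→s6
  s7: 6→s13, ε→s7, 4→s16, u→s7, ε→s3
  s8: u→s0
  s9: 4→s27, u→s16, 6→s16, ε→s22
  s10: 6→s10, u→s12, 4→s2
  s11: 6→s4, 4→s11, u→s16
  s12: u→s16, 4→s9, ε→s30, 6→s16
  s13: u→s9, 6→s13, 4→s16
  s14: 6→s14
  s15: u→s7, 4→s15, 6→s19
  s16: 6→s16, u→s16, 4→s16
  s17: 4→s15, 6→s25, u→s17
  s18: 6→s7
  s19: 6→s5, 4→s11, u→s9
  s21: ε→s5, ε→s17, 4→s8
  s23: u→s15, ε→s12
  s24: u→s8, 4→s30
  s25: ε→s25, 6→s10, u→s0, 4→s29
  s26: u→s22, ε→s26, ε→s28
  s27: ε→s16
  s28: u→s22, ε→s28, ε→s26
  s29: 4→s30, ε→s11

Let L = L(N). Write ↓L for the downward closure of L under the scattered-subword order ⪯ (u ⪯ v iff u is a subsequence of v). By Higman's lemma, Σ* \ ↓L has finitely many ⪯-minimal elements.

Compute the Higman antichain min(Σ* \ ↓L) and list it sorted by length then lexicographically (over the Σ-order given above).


Antichain: [6uu, 6u6, 64u, 4u4, 6644, 6464].

|Q|=31, |F|=14, |δ|=77 (21 ε).
min D↑ (14 st, q0=0, F={8}): 0:u→0,6→1,4→2 1:u→3,6→4,4→5 2:u→6,6→7,4→2 3:u→8,6→8,4→3 4:u→9,6→4,4→10 5:u→8,6→10,4→5 6:u→6,6→11,4→8 7:u→12,6→13,4→5 8:u→8,6→8,4→8 9:u→8,6→8,4→12 10:u→8,6→10,4→8 11:u→12,6→11,4→8 12:u→8,6→8,4→8 13:u→12,6→13,4→10.
'6uu': run [21, 17, 8, 1] end={s16} — reject; 3/3 single-dels accept.
'6u6': run [21, 17, 8, 1] end={s16} ∉↓L; 3/3 single-dels accept.
'64u': |S_i|=[21, 17, 11, 2] end={s16,s6} — reject; 3/3 del acc.
'4u4': |S_i|=[21, 17, 8, 2] end={s16,s27} ∉↓L; 3/3 deletions ∈↓L.
'6644': run [21, 17, 12, 7, 2] end={s16,s27} rej; 4/4 single-dels accept.
'6464': |S_i|=[21, 17, 11, 3, 1] end={s16} — reject; 4/4 deletions ∈↓L.
6 obstructions.


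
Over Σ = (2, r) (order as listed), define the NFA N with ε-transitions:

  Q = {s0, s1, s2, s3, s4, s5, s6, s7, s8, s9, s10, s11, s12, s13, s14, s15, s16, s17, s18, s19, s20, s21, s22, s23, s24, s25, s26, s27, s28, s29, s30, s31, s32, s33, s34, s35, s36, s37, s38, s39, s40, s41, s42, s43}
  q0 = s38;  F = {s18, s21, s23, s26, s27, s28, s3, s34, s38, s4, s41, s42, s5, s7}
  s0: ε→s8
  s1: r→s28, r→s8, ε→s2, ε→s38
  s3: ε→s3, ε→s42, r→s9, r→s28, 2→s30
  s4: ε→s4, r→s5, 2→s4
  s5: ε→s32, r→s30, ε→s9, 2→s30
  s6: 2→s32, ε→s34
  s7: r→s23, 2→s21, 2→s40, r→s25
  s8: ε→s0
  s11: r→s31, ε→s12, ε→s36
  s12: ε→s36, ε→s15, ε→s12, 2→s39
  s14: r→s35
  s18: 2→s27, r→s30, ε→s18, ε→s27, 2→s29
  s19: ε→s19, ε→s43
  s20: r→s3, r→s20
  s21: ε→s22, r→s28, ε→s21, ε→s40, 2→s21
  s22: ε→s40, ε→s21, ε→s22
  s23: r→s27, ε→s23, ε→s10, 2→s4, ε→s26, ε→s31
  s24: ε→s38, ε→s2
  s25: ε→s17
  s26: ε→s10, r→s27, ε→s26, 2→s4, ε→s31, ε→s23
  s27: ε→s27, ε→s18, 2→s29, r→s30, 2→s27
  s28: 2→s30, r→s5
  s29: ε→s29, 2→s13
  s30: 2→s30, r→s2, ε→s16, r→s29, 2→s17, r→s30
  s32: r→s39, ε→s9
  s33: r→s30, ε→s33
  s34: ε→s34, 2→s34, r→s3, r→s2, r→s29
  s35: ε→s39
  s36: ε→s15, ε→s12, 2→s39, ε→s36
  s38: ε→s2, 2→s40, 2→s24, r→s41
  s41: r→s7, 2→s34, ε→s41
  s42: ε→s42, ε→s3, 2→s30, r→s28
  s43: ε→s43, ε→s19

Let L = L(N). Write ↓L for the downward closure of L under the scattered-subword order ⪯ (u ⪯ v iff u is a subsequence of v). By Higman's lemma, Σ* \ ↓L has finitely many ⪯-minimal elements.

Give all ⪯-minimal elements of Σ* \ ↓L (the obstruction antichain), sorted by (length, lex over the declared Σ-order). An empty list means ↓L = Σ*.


min(Σ*\↓L) = [r2r2, rrrrr].

|Q|=44, |F|=14, |δ|=106 (53 ε).
min D↑ (12 st, q0=0, F={7}): 0:2→0,r→1 1:2→2,r→3 2:2→2,r→4 3:2→5,r→6 4:2→7,r→8 5:2→5,r→8 6:2→9,r→10 7:2→7,r→7 8:2→7,r→11 9:2→9,r→11 10:2→10,r→7 11:2→7,r→7 [Hopcroft].
'r2r2': N↓-sim [29, 27, 20, 13, 6] end={s13,s16,s17,s2,s29,s30} ∉↓L; 4/4 del acc.
'rrrrr': run [29, 27, 25, 19, 12, 7] end={s13,s16,s17,s2,s29,s30,s39} ∉↓L; 5/5 single-dels accept.
2 obstructions.


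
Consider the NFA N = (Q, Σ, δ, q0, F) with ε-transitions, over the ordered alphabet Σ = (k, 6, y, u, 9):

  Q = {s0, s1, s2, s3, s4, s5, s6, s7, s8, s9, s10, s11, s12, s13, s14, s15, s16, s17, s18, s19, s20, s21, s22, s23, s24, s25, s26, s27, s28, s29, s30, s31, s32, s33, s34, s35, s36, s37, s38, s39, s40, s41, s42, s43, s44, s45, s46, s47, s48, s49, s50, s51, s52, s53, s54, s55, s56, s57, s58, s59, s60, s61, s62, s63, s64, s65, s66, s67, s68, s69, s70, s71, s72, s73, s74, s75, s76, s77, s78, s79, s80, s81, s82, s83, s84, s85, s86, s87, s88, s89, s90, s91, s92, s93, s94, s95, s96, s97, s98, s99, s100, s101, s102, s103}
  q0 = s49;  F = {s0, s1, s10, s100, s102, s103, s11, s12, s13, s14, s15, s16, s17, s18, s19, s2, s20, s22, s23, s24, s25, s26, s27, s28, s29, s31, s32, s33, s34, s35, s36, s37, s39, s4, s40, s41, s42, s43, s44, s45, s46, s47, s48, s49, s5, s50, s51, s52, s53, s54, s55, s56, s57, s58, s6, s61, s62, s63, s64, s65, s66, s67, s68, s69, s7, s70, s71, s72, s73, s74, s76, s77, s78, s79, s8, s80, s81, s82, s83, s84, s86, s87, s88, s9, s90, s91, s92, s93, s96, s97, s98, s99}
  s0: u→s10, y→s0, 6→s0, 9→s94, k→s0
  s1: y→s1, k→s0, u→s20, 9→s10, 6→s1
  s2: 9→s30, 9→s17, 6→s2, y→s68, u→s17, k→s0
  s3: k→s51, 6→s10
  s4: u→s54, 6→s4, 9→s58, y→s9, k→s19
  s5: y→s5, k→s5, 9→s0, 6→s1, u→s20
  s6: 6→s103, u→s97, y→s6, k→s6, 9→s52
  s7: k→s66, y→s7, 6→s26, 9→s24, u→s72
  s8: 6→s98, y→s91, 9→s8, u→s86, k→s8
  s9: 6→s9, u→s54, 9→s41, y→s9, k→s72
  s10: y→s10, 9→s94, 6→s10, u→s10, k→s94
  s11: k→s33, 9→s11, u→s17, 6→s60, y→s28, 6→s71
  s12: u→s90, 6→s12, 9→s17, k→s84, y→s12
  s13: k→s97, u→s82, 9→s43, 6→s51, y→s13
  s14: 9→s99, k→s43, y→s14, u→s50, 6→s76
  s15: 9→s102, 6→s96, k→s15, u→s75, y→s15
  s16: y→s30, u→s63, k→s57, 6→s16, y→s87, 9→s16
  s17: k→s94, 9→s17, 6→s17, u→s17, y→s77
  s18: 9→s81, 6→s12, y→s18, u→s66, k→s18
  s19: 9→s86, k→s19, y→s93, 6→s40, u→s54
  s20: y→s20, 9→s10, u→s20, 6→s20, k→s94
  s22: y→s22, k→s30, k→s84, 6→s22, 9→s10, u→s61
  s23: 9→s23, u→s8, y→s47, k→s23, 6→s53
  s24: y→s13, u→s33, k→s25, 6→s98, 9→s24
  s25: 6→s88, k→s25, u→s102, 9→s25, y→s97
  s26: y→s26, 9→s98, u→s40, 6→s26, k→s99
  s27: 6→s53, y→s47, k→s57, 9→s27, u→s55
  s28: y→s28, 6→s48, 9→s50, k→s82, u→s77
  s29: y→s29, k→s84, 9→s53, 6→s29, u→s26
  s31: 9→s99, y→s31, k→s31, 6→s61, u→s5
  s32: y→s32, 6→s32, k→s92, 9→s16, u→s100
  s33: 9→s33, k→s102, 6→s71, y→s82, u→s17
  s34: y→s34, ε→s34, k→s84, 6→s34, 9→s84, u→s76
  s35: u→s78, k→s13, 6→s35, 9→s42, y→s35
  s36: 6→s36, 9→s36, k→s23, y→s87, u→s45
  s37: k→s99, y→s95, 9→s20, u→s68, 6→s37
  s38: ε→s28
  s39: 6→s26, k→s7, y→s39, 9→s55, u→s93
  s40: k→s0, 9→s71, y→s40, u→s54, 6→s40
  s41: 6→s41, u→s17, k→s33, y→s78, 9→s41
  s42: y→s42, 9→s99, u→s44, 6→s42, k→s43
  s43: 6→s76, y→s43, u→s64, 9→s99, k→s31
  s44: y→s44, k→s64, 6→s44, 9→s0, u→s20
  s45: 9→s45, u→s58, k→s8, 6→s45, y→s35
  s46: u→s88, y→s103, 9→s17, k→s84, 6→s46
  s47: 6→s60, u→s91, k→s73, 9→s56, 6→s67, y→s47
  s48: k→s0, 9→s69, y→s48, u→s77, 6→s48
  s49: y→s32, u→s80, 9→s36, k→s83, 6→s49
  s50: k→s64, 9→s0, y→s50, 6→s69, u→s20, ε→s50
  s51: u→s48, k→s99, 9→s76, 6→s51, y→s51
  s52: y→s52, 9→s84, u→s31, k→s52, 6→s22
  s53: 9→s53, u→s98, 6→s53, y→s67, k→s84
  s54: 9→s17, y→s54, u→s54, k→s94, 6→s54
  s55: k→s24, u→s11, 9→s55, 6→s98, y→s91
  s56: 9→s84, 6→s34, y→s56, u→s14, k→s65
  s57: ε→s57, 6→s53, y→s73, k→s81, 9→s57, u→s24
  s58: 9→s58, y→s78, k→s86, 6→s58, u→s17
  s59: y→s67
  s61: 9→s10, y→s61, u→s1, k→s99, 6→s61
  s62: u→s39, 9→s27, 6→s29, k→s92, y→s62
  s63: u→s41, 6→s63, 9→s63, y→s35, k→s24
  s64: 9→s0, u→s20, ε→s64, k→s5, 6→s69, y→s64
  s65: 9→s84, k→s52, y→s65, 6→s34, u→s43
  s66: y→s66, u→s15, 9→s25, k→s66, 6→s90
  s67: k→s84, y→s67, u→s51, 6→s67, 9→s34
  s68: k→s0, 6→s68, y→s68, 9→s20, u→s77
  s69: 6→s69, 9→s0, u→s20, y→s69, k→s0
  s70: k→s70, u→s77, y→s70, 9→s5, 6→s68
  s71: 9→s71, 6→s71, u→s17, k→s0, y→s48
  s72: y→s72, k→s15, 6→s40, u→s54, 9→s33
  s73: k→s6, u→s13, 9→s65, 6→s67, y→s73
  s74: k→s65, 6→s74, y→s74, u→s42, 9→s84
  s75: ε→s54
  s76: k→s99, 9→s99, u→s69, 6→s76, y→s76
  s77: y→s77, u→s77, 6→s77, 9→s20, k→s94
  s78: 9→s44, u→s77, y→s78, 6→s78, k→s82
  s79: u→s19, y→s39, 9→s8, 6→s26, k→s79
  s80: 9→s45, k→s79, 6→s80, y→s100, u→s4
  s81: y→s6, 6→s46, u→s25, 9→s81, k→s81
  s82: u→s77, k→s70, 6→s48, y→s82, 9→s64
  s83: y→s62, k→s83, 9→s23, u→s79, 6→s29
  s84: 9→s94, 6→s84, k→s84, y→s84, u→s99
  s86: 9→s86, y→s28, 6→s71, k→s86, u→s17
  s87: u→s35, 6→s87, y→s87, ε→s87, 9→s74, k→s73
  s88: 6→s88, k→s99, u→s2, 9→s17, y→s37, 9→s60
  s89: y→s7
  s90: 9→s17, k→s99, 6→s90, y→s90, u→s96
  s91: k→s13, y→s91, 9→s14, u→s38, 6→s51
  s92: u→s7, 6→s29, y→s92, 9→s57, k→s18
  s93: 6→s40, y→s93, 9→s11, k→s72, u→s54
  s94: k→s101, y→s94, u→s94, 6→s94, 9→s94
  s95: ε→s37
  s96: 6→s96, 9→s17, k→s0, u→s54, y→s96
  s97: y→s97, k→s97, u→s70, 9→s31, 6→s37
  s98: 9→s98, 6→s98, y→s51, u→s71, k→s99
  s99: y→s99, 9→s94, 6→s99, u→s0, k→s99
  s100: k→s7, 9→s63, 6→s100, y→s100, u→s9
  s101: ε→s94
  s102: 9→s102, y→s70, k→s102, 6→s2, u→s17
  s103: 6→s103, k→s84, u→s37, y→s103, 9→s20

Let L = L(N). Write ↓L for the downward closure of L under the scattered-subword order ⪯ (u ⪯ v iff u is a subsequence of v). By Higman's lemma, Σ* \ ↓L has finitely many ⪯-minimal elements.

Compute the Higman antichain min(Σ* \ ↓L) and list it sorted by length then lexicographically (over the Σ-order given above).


min(Σ*\↓L) = [k6k9, uuuk, 9y999, ykk69k].

|Q|=104, |F|=92, |δ|=484 (9 ε).
min D↑ (93 st, q0=0, F={34}): 0:k→1,6→0,y→2,u→3,9→4 1:k→1,6→5,y→6,u→7,9→8 2:k→9,6→2,y→2,u→10,9→11 3:k→7,6→3,y→10,u→12,9→13 4:k→8,6→4,y→14,u→13,9→4 5:k→15,6→5,y→5,u→16,9→17 6:k→9,6→5,y→6,u→18,9→19 7:k→7,6→16,y→18,u→20,9→21 8:k→8,6→17,y→22,u→21,9→8 9:k→23,6→5,y→9,u→24,9→25 10:k→24,6→10,y→10,u→26,9→27 11:k→25,6→11,y→14,u→27,9→11 12:k→20,6→12,y→26,u→28,9→29 13:k→21,6→13,y→30,u→29,9→13 14:k→31,6→14,y→14,u→30,9→32 15:k→15,6→15,y→15,u→33,9→34 16:k→33,6→16,y→16,u→35,9→36 17:k→15,6→17,y→37,u→36,9→17 18:k→24,6→16,y→18,u→38,9→39 19:k→25,6→17,y→22,u→39,9→19 20:k→20,6→35,y→38,u→28,9→40 21:k→21,6→36,y→41,u→40,9→21 22:k→31,6→37,y→22,u→41,9→42 23:k→23,6→43,y→23,u→44,9→45 24:k→44,6→16,y→24,u→46,9→47 25:k→45,6→17,y→31,u→47,9→25 26:k→46,6→26,y→26,u→28,9→48 27:k→47,6→27,y→30,u→48,9→27 28:k→34,6→28,y→28,u→28,9→49 29:k→40,6→29,y→50,u→49,9→29 30:k→51,6→30,y→30,u→50,9→52 31:k→53,6→37,y→31,u→51,9→54 32:k→54,6→32,y→32,u→52,9→15 33:k→33,6→33,y→33,u→55,9→34 34:k→34,6→34,y→34,u→34,9→34 35:k→55,6→35,y→35,u→28,9→56 36:k→33,6→36,y→57,u→56,9→36 37:k→15,6→37,y→37,u→57,9→58 38:k→46,6→35,y→38,u→28,9→59 39:k→47,6→36,y→41,u→59,9→39 40:k→40,6→56,y→60,u→49,9→40 41:k→51,6→57,y→41,u→60,9→61 42:k→54,6→58,y→42,u→61,9→15 43:k→15,6→43,y→43,u→62,9→49 44:k→44,6→62,y→44,u→63,9→64 45:k→45,6→65,y→53,u→64,9→45 46:k→63,6→35,y→46,u→28,9→66 47:k→64,6→36,y→51,u→66,9→47 48:k→66,6→48,y→50,u→49,9→48 49:k→34,6→49,y→67,u→49,9→49 50:k→68,6→50,y→50,u→67,9→69 51:k→70,6→57,y→51,u→68,9→71 52:k→71,6→52,y→52,u→69,9→33 53:k→53,6→72,y→53,u→70,9→73 54:k→73,6→58,y→54,u→71,9→15 55:k→55,6→55,y→55,u→74,9→34 56:k→55,6→56,y→75,u→49,9→56 57:k→33,6→57,y→57,u→75,9→76 58:k→15,6→58,y→58,u→76,9→15 59:k→66,6→56,y→60,u→49,9→59 60:k→68,6→75,y→60,u→67,9→77 61:k→71,6→76,y→61,u→77,9→33 62:k→33,6→62,y→62,u→78,9→49 63:k→63,6→78,y→63,u→28,9→79 64:k→64,6→80,y→70,u→79,9→64 65:k→15,6→65,y→72,u→80,9→49 66:k→79,6→56,y→68,u→49,9→66 67:k→34,6→67,y→67,u→67,9→81 68:k→82,6→75,y→68,u→67,9→83 69:k→83,6→69,y→69,u→81,9→55 70:k→70,6→84,y→70,u→82,9→85 71:k→85,6→76,y→71,u→83,9→33 72:k→15,6→72,y→72,u→84,9→81 73:k→73,6→86,y→73,u→85,9→15 74:k→34,6→74,y→74,u→74,9→34 75:k→55,6→75,y→75,u→67,9→87 76:k→33,6→76,y→76,u→87,9→33 77:k→83,6→87,y→77,u→81,9→55 78:k→55,6→78,y→78,u→28,9→49 79:k→79,6→88,y→82,u→49,9→79 80:k→33,6→80,y→84,u→88,9→49 81:k→34,6→81,y→81,u→81,9→74 82:k→82,6→89,y→82,u→67,9→90 83:k→90,6→87,y→83,u→81,9→55 84:k→33,6→84,y→84,u→89,9→81 85:k→85,6→91,y→85,u→90,9→33 86:k→15,6→86,y→86,u→91,9→74 87:k→55,6→87,y→87,u→81,9→55 88:k→55,6→88,y→89,u→49,9→49 89:k→55,6→89,y→89,u→67,9→81 90:k→90,6→92,y→90,u→81,9→55 91:k→33,6→91,y→91,u→92,9→74 92:k→55,6→92,y→92,u→81,9→74 (ε-aug+det+¬).
'k6k9': |S_i|=[99, 81, 37, 7, 2] end={s101,s94} rej; 4/4 single-dels accept.
'uuuk': N↓-sim [99, 70, 40, 8, 2] end={s101,s94} ∉↓L; 4/4 del acc.
'9y999': |S_i|=[99, 73, 48, 26, 6, 2] end={s101,s94} ∉↓L; 5/5 del acc.
'ykk69k': N↓-sim [99, 87, 62, 38, 25, 8, 2] end={s101,s94} — reject; 6/6 del acc.
4 minimals (antichain).


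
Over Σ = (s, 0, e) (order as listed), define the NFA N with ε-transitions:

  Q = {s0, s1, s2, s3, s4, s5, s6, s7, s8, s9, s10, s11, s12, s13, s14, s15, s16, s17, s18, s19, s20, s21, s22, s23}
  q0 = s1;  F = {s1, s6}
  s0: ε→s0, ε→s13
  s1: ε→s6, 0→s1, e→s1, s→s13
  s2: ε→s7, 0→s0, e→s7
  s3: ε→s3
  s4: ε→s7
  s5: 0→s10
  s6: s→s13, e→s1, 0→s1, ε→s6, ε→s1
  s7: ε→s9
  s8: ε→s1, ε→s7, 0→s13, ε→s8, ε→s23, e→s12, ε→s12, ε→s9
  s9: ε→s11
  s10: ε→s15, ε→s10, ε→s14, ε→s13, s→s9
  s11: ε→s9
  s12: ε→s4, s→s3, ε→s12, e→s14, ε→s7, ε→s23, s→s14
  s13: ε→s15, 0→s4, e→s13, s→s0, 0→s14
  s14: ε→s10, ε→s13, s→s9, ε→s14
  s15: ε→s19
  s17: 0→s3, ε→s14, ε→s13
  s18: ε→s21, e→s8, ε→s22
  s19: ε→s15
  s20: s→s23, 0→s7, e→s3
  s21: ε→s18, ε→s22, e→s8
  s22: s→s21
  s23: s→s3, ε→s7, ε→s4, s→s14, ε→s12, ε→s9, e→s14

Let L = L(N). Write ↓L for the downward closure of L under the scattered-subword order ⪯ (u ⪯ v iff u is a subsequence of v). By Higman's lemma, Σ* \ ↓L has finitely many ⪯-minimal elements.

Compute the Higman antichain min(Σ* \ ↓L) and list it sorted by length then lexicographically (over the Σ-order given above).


Antichain: [s].

|Q|=24, |F|=2, |δ|=71 (41 ε).
min D↑ (2 st, q0=0, F={1}): 0:s→1,0→0,e→0 1:s→1,0→1,e→1 [Hopcroft].
's': |S_i|=[12, 10] end={s0,s10,s11,s13,s14,s15,s19,s4,s7,s9} ∉↓L; 1/1 del acc.
1 obstructions.
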